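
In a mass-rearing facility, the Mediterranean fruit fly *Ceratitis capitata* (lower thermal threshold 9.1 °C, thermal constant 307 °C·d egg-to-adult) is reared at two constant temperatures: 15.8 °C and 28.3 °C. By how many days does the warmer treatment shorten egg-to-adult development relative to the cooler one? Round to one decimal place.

29.8 days

At 15.8 °C: 307 / (15.8 − 9.1) = 307 / 6.7 = 45.821 d.
At 28.3 °C: 307 / (28.3 − 9.1) = 307 / 19.2 = 15.990 d.
Difference = |45.821 − 15.990| = 29.831 ≈ 29.8 days.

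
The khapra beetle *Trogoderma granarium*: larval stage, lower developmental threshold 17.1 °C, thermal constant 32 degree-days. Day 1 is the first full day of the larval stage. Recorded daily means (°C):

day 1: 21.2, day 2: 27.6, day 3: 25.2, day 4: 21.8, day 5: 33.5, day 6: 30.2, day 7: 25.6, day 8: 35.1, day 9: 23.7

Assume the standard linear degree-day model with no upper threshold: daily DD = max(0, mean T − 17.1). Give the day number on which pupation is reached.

Daily DD above 17.1 °C: 4.1, 10.5, 8.1, 4.7, 16.4, 13.1, 8.5, 18.0, 6.6.
Cumulative: 4.1, 14.6, 22.7, 27.4, 43.8, 56.9, 65.4, 83.4, 90.0.
The total first reaches 32 DD on day 5.

day 5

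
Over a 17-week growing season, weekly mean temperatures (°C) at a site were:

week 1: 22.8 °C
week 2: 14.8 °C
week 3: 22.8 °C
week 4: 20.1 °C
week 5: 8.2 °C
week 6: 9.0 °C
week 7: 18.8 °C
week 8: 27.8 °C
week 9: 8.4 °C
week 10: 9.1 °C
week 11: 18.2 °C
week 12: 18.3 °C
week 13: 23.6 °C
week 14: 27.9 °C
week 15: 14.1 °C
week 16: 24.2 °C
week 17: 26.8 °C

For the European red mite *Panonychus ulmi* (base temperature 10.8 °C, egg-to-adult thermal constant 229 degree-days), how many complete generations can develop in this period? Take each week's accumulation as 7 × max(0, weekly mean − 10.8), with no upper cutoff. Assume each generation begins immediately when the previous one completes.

4 generations

Weekly DD (7 × max(0, T̄ − 10.8)): 84.0, 28.0, 84.0, 65.1, 0.0, 0.0, 56.0, 119.0, 0.0, 0.0, 51.8, 52.5, 89.6, 119.7, 23.1, 93.8, 112.0.
Season total = 978.6 DD.
Complete generations = ⌊978.6 / 229⌋ = 4.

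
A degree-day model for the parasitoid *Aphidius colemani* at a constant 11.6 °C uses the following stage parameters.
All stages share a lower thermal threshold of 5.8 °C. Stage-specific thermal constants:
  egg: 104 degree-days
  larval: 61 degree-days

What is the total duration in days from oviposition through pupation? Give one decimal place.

Daily accumulation at 11.6 °C = 11.6 − 5.8 = 5.8 DD/day.
Total K = 104 + 61 = 165 DD.
Total duration = 165 / 5.8 = 28.448 ≈ 28.4 days.

28.4 days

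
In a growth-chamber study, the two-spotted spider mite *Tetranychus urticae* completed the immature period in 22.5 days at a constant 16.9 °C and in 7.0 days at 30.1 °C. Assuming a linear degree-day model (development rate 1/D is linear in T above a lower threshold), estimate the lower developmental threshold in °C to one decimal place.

10.9 °C

Equal thermal constants: D₁(T₁ − T_b) = D₂(T₂ − T_b).
22.5·(16.9 − T_b) = 7.0·(30.1 − T_b)
T_b = (22.5·16.9 − 7.0·30.1) / (22.5 − 7.0) = 169.55 / 15.5 = 10.939 °C ≈ 10.9 °C.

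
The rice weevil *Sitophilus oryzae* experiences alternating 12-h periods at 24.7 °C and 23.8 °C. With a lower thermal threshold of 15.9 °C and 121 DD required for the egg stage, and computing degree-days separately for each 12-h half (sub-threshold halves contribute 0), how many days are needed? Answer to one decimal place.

Day half: max(0, 24.7 − 15.9) × 0.5 = 8.8 × 0.5 = 4.40 DD.
Night half: max(0, 23.8 − 15.9) × 0.5 = 7.9 × 0.5 = 3.95 DD.
Per 24 h: 8.35 DD/day.
Duration = 121 / 8.35 = 14.491 ≈ 14.5 days.

14.5 days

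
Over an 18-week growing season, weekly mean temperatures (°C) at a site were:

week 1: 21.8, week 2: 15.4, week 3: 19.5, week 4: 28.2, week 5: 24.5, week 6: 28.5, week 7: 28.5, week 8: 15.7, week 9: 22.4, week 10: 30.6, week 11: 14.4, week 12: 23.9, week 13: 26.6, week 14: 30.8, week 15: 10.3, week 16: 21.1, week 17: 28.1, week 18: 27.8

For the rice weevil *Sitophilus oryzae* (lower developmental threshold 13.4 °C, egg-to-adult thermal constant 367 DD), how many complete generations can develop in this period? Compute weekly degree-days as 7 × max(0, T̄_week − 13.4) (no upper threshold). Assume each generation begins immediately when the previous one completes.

3 generations

Weekly DD (7 × max(0, T̄ − 13.4)): 58.8, 14.0, 42.7, 103.6, 77.7, 105.7, 105.7, 16.1, 63.0, 120.4, 7.0, 73.5, 92.4, 121.8, 0.0, 53.9, 102.9, 100.8.
Season total = 1260.0 DD.
Complete generations = ⌊1260.0 / 367⌋ = 3.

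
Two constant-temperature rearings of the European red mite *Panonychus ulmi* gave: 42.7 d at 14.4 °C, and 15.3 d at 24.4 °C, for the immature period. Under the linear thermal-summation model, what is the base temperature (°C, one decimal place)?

8.8 °C

Under the model K = D·(T − T_b), so D₁·(T₁ − T_b) = D₂·(T₂ − T_b).
42.7·(14.4 − T_b) = 15.3·(24.4 − T_b)
T_b = (42.7·14.4 − 15.3·24.4) / (42.7 − 15.3) = 241.56 / 27.4 = 8.816 °C ≈ 8.8 °C.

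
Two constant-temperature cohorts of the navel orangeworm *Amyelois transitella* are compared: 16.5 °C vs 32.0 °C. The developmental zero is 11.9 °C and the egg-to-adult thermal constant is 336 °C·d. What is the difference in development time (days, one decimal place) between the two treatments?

56.3 days

At 16.5 °C: 336 / (16.5 − 11.9) = 336 / 4.6 = 73.043 d.
At 32.0 °C: 336 / (32.0 − 11.9) = 336 / 20.1 = 16.716 d.
Difference = |73.043 − 16.716| = 56.327 ≈ 56.3 days.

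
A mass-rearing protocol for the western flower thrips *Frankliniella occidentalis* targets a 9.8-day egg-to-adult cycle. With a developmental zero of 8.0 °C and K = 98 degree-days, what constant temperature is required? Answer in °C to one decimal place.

18.0 °C

Required daily accumulation = 98 / 9.8 = 10.000 DD/day.
T = T_base + 10.000 = 8.0 + 10.000 = 18.000 ≈ 18.0 °C.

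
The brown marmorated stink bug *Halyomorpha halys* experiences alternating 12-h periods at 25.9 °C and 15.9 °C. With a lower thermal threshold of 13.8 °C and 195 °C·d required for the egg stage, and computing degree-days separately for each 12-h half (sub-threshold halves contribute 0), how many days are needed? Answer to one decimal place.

Day half: max(0, 25.9 − 13.8) × 0.5 = 12.1 × 0.5 = 6.05 DD.
Night half: max(0, 15.9 − 13.8) × 0.5 = 2.1 × 0.5 = 1.05 DD.
Per 24 h: 7.10 DD/day.
Duration = 195 / 7.10 = 27.465 ≈ 27.5 days.

27.5 days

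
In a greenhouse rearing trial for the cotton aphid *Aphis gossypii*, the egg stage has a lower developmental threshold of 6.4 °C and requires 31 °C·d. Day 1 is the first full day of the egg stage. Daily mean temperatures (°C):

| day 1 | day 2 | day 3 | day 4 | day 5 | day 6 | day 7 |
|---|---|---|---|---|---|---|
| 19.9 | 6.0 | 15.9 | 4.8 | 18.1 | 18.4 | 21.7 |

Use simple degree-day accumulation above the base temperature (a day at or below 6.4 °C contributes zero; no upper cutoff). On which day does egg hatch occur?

Daily DD above 6.4 °C: 13.5, 0.0, 9.5, 0.0, 11.7, 12.0, 15.3.
Cumulative: 13.5, 13.5, 23.0, 23.0, 34.7, 46.7, 62.0.
The total first reaches 31 DD on day 5.

day 5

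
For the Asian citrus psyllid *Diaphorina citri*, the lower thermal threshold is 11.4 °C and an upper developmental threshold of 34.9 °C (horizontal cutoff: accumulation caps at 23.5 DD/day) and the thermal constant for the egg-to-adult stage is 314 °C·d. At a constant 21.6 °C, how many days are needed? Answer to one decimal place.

30.8 days

Daily accumulation = 21.6 − 11.4 = 10.2 DD/day.
Duration = 314 / 10.2 = 30.784 ≈ 30.8 days.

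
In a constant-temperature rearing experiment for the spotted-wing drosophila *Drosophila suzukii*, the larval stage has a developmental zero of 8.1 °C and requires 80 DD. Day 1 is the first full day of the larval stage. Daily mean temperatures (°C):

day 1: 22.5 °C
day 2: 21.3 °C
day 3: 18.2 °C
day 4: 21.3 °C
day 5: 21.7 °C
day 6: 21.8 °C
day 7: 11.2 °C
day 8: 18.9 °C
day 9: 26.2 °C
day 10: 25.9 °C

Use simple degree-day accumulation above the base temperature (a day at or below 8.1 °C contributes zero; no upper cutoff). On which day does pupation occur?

Daily DD above 8.1 °C: 14.4, 13.2, 10.1, 13.2, 13.6, 13.7, 3.1, 10.8, 18.1, 17.8.
Cumulative: 14.4, 27.6, 37.7, 50.9, 64.5, 78.2, 81.3, 92.1, 110.2, 128.0.
The total first reaches 80 DD on day 7.

day 7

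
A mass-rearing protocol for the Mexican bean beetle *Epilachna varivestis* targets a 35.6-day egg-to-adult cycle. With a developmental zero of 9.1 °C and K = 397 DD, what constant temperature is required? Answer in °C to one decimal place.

Required daily accumulation = 397 / 35.6 = 11.152 DD/day.
T = T_base + 11.152 = 9.1 + 11.152 = 20.252 ≈ 20.3 °C.

20.3 °C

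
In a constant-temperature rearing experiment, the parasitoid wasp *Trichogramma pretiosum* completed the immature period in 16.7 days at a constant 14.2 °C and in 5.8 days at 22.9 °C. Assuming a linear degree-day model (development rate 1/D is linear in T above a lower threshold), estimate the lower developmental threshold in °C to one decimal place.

Equal thermal constants: D₁(T₁ − T_b) = D₂(T₂ − T_b).
16.7·(14.2 − T_b) = 5.8·(22.9 − T_b)
T_b = (16.7·14.2 − 5.8·22.9) / (16.7 − 5.8) = 104.32 / 10.9 = 9.571 °C ≈ 9.6 °C.

9.6 °C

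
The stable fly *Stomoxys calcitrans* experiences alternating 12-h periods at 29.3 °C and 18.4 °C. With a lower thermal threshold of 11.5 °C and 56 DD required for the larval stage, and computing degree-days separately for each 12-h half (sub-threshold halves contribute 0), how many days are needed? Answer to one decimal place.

4.5 days

Day half: max(0, 29.3 − 11.5) × 0.5 = 17.8 × 0.5 = 8.90 DD.
Night half: max(0, 18.4 − 11.5) × 0.5 = 6.9 × 0.5 = 3.45 DD.
Per 24 h: 12.35 DD/day.
Duration = 56 / 12.35 = 4.534 ≈ 4.5 days.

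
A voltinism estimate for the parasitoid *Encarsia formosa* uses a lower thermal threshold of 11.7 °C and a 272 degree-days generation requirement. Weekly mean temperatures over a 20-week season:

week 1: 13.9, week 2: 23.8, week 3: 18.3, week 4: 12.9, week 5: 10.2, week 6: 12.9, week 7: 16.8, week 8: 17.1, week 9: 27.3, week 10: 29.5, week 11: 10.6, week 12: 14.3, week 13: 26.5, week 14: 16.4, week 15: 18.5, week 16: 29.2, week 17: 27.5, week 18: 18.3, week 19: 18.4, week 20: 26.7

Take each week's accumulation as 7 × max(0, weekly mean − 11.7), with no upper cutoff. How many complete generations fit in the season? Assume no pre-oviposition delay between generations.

Weekly DD (7 × max(0, T̄ − 11.7)): 15.4, 84.7, 46.2, 8.4, 0.0, 8.4, 35.7, 37.8, 109.2, 124.6, 0.0, 18.2, 103.6, 32.9, 47.6, 122.5, 110.6, 46.2, 46.9, 105.0.
Season total = 1103.9 DD.
Complete generations = ⌊1103.9 / 272⌋ = 4.

4 generations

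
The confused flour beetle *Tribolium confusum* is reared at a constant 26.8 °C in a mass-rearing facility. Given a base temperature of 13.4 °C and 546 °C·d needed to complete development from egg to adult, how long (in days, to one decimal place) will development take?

40.7 days

Daily accumulation = 26.8 − 13.4 = 13.4 DD/day.
Duration = 546 / 13.4 = 40.746 ≈ 40.7 days.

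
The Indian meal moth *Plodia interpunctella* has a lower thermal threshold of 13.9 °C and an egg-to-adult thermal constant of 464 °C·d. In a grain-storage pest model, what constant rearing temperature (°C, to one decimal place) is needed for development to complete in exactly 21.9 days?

35.1 °C

Required daily accumulation = 464 / 21.9 = 21.187 DD/day.
T = T_base + 21.187 = 13.9 + 21.187 = 35.087 ≈ 35.1 °C.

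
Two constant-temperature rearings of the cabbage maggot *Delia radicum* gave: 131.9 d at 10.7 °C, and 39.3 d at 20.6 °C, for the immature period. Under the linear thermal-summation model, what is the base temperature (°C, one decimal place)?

6.5 °C

Under the model K = D·(T − T_b), so D₁·(T₁ − T_b) = D₂·(T₂ − T_b).
131.9·(10.7 − T_b) = 39.3·(20.6 − T_b)
T_b = (131.9·10.7 − 39.3·20.6) / (131.9 − 39.3) = 601.75 / 92.6 = 6.498 °C ≈ 6.5 °C.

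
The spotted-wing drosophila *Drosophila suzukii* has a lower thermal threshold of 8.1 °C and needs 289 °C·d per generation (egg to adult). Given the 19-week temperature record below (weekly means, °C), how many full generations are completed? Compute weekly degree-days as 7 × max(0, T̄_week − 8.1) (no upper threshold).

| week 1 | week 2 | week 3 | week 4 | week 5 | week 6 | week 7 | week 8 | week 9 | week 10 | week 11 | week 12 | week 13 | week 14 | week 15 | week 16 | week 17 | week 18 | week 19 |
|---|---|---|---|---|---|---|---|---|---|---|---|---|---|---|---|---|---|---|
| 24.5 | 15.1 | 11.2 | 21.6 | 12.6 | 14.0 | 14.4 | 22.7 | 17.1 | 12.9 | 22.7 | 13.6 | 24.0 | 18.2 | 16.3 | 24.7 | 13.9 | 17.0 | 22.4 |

Weekly DD (7 × max(0, T̄ − 8.1)): 114.8, 49.0, 21.7, 94.5, 31.5, 41.3, 44.1, 102.2, 63.0, 33.6, 102.2, 38.5, 111.3, 70.7, 57.4, 116.2, 40.6, 62.3, 100.1.
Season total = 1295.0 DD.
Complete generations = ⌊1295.0 / 289⌋ = 4.

4 generations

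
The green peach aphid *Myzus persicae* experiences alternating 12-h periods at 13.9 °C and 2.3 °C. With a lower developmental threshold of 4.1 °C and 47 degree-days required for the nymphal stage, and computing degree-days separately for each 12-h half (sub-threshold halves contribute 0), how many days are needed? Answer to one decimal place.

Day half: max(0, 13.9 − 4.1) × 0.5 = 9.8 × 0.5 = 4.90 DD.
Night half: max(0, 2.3 − 4.1) × 0.5 = 0.0 × 0.5 = 0.00 DD.
Per 24 h: 4.90 DD/day.
Duration = 47 / 4.90 = 9.592 ≈ 9.6 days.

9.6 days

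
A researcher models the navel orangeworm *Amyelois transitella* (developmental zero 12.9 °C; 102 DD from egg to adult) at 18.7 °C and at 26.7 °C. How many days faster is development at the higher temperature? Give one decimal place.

10.2 days

At 18.7 °C: 102 / (18.7 − 12.9) = 102 / 5.8 = 17.586 d.
At 26.7 °C: 102 / (26.7 − 12.9) = 102 / 13.8 = 7.391 d.
Difference = |17.586 − 7.391| = 10.195 ≈ 10.2 days.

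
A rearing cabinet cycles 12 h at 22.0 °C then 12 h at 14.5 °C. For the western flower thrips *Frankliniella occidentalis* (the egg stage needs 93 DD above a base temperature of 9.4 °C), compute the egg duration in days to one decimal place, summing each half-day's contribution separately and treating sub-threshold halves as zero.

10.5 days

Day half: max(0, 22.0 − 9.4) × 0.5 = 12.6 × 0.5 = 6.30 DD.
Night half: max(0, 14.5 − 9.4) × 0.5 = 5.1 × 0.5 = 2.55 DD.
Per 24 h: 8.85 DD/day.
Duration = 93 / 8.85 = 10.508 ≈ 10.5 days.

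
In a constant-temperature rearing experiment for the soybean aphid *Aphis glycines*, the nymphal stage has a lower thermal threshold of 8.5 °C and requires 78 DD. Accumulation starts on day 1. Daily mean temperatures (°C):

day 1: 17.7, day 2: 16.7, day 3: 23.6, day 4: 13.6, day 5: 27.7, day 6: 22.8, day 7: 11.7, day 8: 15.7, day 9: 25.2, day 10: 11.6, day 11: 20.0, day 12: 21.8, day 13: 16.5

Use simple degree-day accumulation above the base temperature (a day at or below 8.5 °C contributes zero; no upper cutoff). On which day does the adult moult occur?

day 8

Daily DD above 8.5 °C: 9.2, 8.2, 15.1, 5.1, 19.2, 14.3, 3.2, 7.2, 16.7, 3.1, 11.5, 13.3, 8.0.
Cumulative: 9.2, 17.4, 32.5, 37.6, 56.8, 71.1, 74.3, 81.5, 98.2, 101.3, 112.8, 126.1, 134.1.
The total first reaches 78 DD on day 8.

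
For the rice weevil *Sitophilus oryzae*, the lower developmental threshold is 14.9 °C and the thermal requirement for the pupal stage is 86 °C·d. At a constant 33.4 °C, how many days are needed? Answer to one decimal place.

4.6 days

Daily accumulation = 33.4 − 14.9 = 18.5 DD/day.
Duration = 86 / 18.5 = 4.649 ≈ 4.6 days.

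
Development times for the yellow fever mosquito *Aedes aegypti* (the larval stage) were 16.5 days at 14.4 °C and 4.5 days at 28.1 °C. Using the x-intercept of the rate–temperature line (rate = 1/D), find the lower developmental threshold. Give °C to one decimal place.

9.3 °C

Linear rate model ⇒ the product D·(T − T_b) is constant across temperatures.
16.5·(14.4 − T_b) = 4.5·(28.1 − T_b)
T_b = (16.5·14.4 − 4.5·28.1) / (16.5 − 4.5) = 111.15 / 12.0 = 9.262 °C ≈ 9.3 °C.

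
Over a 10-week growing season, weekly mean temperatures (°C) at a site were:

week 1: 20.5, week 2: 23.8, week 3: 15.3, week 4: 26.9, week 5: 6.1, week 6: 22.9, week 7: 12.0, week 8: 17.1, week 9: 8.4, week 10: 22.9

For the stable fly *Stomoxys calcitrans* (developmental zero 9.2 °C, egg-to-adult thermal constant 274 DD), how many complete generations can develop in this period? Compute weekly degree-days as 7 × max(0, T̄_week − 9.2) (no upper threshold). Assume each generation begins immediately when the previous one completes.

2 generations

Weekly DD (7 × max(0, T̄ − 9.2)): 79.1, 102.2, 42.7, 123.9, 0.0, 95.9, 19.6, 55.3, 0.0, 95.9.
Season total = 614.6 DD.
Complete generations = ⌊614.6 / 274⌋ = 2.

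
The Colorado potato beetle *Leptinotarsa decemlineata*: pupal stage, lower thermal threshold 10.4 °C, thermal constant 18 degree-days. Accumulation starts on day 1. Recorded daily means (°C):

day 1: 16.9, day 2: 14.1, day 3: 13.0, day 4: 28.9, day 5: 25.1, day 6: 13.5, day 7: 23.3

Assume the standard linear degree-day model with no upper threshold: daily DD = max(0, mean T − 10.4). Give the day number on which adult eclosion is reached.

day 4

Daily DD above 10.4 °C: 6.5, 3.7, 2.6, 18.5, 14.7, 3.1, 12.9.
Cumulative: 6.5, 10.2, 12.8, 31.3, 46.0, 49.1, 62.0.
The total first reaches 18 DD on day 4.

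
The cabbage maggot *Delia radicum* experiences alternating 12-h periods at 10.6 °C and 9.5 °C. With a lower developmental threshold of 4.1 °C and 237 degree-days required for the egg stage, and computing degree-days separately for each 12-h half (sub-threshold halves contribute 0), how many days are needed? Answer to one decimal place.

Day half: max(0, 10.6 − 4.1) × 0.5 = 6.5 × 0.5 = 3.25 DD.
Night half: max(0, 9.5 − 4.1) × 0.5 = 5.4 × 0.5 = 2.70 DD.
Per 24 h: 5.95 DD/day.
Duration = 237 / 5.95 = 39.832 ≈ 39.8 days.

39.8 days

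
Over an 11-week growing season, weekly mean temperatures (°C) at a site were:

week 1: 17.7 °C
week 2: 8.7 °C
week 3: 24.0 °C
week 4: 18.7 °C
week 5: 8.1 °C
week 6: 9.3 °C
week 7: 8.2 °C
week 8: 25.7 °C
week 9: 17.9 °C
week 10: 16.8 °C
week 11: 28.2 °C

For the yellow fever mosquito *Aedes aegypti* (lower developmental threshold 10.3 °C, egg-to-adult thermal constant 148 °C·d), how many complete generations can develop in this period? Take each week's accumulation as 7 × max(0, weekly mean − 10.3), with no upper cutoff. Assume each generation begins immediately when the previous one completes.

3 generations

Weekly DD (7 × max(0, T̄ − 10.3)): 51.8, 0.0, 95.9, 58.8, 0.0, 0.0, 0.0, 107.8, 53.2, 45.5, 125.3.
Season total = 538.3 DD.
Complete generations = ⌊538.3 / 148⌋ = 3.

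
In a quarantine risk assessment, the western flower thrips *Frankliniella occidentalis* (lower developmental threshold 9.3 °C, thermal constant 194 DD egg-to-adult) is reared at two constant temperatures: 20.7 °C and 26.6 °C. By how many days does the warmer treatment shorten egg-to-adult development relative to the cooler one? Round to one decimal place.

5.8 days

At 20.7 °C: 194 / (20.7 − 9.3) = 194 / 11.4 = 17.018 d.
At 26.6 °C: 194 / (26.6 − 9.3) = 194 / 17.3 = 11.214 d.
Difference = |17.018 − 11.214| = 5.804 ≈ 5.8 days.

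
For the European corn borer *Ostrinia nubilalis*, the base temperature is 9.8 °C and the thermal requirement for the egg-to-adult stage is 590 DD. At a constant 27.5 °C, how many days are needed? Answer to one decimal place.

Daily accumulation = 27.5 − 9.8 = 17.7 DD/day.
Duration = 590 / 17.7 = 33.333 ≈ 33.3 days.

33.3 days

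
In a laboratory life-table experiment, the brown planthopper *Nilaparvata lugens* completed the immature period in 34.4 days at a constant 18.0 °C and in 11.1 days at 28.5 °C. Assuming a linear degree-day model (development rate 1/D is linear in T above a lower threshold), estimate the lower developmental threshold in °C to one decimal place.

13.0 °C

Linear rate model ⇒ the product D·(T − T_b) is constant across temperatures.
34.4·(18.0 − T_b) = 11.1·(28.5 − T_b)
T_b = (34.4·18.0 − 11.1·28.5) / (34.4 − 11.1) = 302.85 / 23.3 = 12.998 °C ≈ 13.0 °C.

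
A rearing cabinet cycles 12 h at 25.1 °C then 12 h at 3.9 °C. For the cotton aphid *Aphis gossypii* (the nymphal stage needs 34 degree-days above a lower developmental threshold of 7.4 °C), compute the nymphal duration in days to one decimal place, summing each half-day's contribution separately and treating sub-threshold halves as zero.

Day half: max(0, 25.1 − 7.4) × 0.5 = 17.7 × 0.5 = 8.85 DD.
Night half: max(0, 3.9 − 7.4) × 0.5 = 0.0 × 0.5 = 0.00 DD.
Per 24 h: 8.85 DD/day.
Duration = 34 / 8.85 = 3.842 ≈ 3.8 days.

3.8 days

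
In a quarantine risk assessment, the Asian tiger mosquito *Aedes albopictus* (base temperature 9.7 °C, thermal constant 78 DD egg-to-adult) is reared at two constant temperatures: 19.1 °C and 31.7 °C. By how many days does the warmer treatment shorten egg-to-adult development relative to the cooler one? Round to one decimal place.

At 19.1 °C: 78 / (19.1 − 9.7) = 78 / 9.4 = 8.298 d.
At 31.7 °C: 78 / (31.7 − 9.7) = 78 / 22.0 = 3.545 d.
Difference = |8.298 − 3.545| = 4.752 ≈ 4.8 days.

4.8 days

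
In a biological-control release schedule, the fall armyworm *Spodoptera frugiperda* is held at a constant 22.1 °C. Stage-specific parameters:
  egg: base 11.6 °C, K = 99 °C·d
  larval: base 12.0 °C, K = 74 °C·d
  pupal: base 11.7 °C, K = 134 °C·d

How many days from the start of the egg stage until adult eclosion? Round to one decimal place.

29.6 days

egg: 99 / (22.1 − 11.6) = 99 / 10.5 = 9.429 d.
larval: 74 / (22.1 − 12.0) = 74 / 10.1 = 7.327 d.
pupal: 134 / (22.1 − 11.7) = 134 / 10.4 = 12.885 d.
Sum = 29.640 ≈ 29.6 days.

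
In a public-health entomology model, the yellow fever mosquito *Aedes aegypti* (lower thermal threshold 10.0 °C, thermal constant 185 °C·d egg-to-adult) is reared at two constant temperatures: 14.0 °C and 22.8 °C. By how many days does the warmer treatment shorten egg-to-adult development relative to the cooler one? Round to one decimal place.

31.8 days

At 14.0 °C: 185 / (14.0 − 10.0) = 185 / 4.0 = 46.250 d.
At 22.8 °C: 185 / (22.8 − 10.0) = 185 / 12.8 = 14.453 d.
Difference = |46.250 − 14.453| = 31.797 ≈ 31.8 days.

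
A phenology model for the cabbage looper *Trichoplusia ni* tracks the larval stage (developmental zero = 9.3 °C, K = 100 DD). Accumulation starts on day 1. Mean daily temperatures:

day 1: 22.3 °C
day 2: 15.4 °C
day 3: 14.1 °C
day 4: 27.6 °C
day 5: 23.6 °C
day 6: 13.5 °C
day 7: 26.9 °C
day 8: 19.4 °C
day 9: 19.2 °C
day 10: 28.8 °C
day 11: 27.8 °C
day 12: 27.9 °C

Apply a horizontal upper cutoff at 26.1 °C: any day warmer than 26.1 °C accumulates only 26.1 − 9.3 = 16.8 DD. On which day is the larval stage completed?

day 10

Daily DD above 9.3 °C (capped at 16.8): 13.0, 6.1, 4.8, 16.8, 14.3, 4.2, 16.8, 10.1, 9.9, 16.8, 16.8, 16.8.
Cumulative: 13.0, 19.1, 23.9, 40.7, 55.0, 59.2, 76.0, 86.1, 96.0, 112.8, 129.6, 146.4.
The total first reaches 100 DD on day 10.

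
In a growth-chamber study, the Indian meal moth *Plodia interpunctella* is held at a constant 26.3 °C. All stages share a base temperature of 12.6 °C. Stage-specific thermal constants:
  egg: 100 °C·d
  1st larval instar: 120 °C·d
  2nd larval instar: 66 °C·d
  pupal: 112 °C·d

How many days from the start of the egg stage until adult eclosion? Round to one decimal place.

29.1 days

Daily accumulation at 26.3 °C = 26.3 − 12.6 = 13.7 DD/day.
Total K = 100 + 120 + 66 + 112 = 398 DD.
Total duration = 398 / 13.7 = 29.051 ≈ 29.1 days.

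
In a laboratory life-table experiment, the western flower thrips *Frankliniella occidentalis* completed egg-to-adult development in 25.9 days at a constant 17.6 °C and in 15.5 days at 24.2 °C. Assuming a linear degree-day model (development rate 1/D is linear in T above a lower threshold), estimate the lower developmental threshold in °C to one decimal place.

7.8 °C

Linear rate model ⇒ the product D·(T − T_b) is constant across temperatures.
25.9·(17.6 − T_b) = 15.5·(24.2 − T_b)
T_b = (25.9·17.6 − 15.5·24.2) / (25.9 − 15.5) = 80.74 / 10.4 = 7.763 °C ≈ 7.8 °C.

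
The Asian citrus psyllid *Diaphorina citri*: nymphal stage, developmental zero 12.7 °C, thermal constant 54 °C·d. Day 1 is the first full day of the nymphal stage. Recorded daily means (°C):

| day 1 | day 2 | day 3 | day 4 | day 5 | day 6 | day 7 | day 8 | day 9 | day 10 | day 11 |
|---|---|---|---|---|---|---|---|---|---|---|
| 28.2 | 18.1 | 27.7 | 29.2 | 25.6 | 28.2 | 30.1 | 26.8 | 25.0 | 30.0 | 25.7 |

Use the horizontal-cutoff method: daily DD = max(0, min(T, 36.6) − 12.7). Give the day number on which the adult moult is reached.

day 5

Daily DD above 12.7 °C (capped at 23.9): 15.5, 5.4, 15.0, 16.5, 12.9, 15.5, 17.4, 14.1, 12.3, 17.3, 13.0.
Cumulative: 15.5, 20.9, 35.9, 52.4, 65.3, 80.8, 98.2, 112.3, 124.6, 141.9, 154.9.
The total first reaches 54 DD on day 5.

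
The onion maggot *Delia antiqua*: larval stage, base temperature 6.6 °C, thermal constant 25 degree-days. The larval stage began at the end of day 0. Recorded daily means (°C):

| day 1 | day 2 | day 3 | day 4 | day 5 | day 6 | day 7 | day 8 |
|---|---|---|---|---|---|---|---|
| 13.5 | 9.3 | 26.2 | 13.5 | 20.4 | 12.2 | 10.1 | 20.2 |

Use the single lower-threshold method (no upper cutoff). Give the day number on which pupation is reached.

day 3

Daily DD above 6.6 °C: 6.9, 2.7, 19.6, 6.9, 13.8, 5.6, 3.5, 13.6.
Cumulative: 6.9, 9.6, 29.2, 36.1, 49.9, 55.5, 59.0, 72.6.
The total first reaches 25 DD on day 3.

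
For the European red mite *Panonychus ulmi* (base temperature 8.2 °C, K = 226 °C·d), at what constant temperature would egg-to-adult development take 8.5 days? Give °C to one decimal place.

34.8 °C

Required daily accumulation = 226 / 8.5 = 26.588 DD/day.
T = T_base + 26.588 = 8.2 + 26.588 = 34.788 ≈ 34.8 °C.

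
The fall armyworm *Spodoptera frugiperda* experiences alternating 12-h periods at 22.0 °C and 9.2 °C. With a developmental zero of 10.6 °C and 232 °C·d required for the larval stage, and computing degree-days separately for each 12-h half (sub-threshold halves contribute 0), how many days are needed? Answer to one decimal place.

40.7 days

Day half: max(0, 22.0 − 10.6) × 0.5 = 11.4 × 0.5 = 5.70 DD.
Night half: max(0, 9.2 − 10.6) × 0.5 = 0.0 × 0.5 = 0.00 DD.
Per 24 h: 5.70 DD/day.
Duration = 232 / 5.70 = 40.702 ≈ 40.7 days.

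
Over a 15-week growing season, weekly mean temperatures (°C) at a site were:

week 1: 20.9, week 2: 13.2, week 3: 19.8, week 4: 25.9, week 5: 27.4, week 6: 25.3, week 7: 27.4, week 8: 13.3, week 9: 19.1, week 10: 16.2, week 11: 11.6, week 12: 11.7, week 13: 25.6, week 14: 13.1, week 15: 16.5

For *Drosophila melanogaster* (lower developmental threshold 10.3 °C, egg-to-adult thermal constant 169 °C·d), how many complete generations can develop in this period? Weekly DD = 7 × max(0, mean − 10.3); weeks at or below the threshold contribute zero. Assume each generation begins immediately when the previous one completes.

Weekly DD (7 × max(0, T̄ − 10.3)): 74.2, 20.3, 66.5, 109.2, 119.7, 105.0, 119.7, 21.0, 61.6, 41.3, 9.1, 9.8, 107.1, 19.6, 43.4.
Season total = 927.5 DD.
Complete generations = ⌊927.5 / 169⌋ = 5.

5 generations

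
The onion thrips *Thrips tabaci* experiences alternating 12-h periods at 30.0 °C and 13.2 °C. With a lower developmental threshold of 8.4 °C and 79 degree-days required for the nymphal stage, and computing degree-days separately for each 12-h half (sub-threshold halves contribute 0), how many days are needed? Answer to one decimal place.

6.0 days

Day half: max(0, 30.0 − 8.4) × 0.5 = 21.6 × 0.5 = 10.80 DD.
Night half: max(0, 13.2 − 8.4) × 0.5 = 4.8 × 0.5 = 2.40 DD.
Per 24 h: 13.20 DD/day.
Duration = 79 / 13.20 = 5.985 ≈ 6.0 days.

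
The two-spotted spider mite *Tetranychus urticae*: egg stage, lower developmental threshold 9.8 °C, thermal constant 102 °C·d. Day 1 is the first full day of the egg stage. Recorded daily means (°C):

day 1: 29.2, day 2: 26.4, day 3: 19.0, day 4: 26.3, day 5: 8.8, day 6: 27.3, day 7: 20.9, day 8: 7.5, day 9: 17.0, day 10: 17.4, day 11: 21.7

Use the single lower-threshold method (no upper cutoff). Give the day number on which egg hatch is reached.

Daily DD above 9.8 °C: 19.4, 16.6, 9.2, 16.5, 0.0, 17.5, 11.1, 0.0, 7.2, 7.6, 11.9.
Cumulative: 19.4, 36.0, 45.2, 61.7, 61.7, 79.2, 90.3, 90.3, 97.5, 105.1, 117.0.
The total first reaches 102 DD on day 10.

day 10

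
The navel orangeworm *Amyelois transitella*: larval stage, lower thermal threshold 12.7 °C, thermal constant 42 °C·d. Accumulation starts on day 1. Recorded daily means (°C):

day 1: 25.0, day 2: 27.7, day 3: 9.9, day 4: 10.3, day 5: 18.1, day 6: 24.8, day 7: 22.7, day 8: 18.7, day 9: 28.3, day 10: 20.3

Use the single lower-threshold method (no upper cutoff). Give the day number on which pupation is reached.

day 6

Daily DD above 12.7 °C: 12.3, 15.0, 0.0, 0.0, 5.4, 12.1, 10.0, 6.0, 15.6, 7.6.
Cumulative: 12.3, 27.3, 27.3, 27.3, 32.7, 44.8, 54.8, 60.8, 76.4, 84.0.
The total first reaches 42 DD on day 6.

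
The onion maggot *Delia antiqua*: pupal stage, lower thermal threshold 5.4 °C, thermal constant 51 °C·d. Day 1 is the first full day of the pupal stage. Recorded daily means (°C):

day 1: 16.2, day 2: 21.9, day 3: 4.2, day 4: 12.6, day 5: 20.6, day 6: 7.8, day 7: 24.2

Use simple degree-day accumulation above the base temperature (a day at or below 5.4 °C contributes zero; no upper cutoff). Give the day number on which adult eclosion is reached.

day 6

Daily DD above 5.4 °C: 10.8, 16.5, 0.0, 7.2, 15.2, 2.4, 18.8.
Cumulative: 10.8, 27.3, 27.3, 34.5, 49.7, 52.1, 70.9.
The total first reaches 51 DD on day 6.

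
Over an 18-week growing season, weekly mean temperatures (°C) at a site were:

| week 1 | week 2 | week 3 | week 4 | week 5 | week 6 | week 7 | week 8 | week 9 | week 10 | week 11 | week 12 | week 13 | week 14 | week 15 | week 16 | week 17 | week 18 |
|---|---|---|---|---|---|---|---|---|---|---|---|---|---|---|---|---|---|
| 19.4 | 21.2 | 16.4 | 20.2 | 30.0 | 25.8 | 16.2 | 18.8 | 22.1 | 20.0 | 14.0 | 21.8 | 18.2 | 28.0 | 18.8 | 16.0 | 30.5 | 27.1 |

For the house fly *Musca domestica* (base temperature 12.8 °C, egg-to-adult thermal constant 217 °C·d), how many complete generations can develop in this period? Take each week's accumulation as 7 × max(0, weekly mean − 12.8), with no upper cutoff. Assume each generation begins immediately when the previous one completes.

4 generations

Weekly DD (7 × max(0, T̄ − 12.8)): 46.2, 58.8, 25.2, 51.8, 120.4, 91.0, 23.8, 42.0, 65.1, 50.4, 8.4, 63.0, 37.8, 106.4, 42.0, 22.4, 123.9, 100.1.
Season total = 1078.7 DD.
Complete generations = ⌊1078.7 / 217⌋ = 4.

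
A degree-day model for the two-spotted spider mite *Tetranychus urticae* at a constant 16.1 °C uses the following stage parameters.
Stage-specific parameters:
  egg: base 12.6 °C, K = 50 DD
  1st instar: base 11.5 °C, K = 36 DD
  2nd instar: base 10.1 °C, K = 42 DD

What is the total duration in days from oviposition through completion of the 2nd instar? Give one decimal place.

29.1 days

egg: 50 / (16.1 − 12.6) = 50 / 3.5 = 14.286 d.
1st instar: 36 / (16.1 − 11.5) = 36 / 4.6 = 7.826 d.
2nd instar: 42 / (16.1 − 10.1) = 42 / 6.0 = 7.000 d.
Sum = 29.112 ≈ 29.1 days.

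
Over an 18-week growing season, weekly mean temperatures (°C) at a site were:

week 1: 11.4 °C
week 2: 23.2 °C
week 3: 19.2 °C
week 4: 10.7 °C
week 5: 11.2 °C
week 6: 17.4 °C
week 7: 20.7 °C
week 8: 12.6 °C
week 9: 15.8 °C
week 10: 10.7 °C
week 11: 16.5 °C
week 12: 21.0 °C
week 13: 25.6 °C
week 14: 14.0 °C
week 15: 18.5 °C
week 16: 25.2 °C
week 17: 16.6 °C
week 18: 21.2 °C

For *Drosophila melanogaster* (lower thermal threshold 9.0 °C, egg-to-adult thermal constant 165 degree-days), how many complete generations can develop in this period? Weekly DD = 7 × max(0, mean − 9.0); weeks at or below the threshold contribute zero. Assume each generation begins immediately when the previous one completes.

6 generations

Weekly DD (7 × max(0, T̄ − 9.0)): 16.8, 99.4, 71.4, 11.9, 15.4, 58.8, 81.9, 25.2, 47.6, 11.9, 52.5, 84.0, 116.2, 35.0, 66.5, 113.4, 53.2, 85.4.
Season total = 1046.5 DD.
Complete generations = ⌊1046.5 / 165⌋ = 6.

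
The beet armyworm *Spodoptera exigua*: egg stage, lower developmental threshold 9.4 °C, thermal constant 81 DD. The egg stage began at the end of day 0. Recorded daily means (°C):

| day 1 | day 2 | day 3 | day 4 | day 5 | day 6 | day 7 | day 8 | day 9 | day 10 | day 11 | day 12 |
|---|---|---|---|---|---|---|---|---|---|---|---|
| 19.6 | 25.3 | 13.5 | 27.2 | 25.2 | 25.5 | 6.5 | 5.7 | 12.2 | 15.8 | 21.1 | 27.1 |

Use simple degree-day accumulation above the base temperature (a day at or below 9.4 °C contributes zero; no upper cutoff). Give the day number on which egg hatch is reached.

day 9

Daily DD above 9.4 °C: 10.2, 15.9, 4.1, 17.8, 15.8, 16.1, 0.0, 0.0, 2.8, 6.4, 11.7, 17.7.
Cumulative: 10.2, 26.1, 30.2, 48.0, 63.8, 79.9, 79.9, 79.9, 82.7, 89.1, 100.8, 118.5.
The total first reaches 81 DD on day 9.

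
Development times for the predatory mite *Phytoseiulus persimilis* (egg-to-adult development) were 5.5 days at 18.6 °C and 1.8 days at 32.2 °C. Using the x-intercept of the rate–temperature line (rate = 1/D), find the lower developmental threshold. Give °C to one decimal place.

Linear rate model ⇒ the product D·(T − T_b) is constant across temperatures.
5.5·(18.6 − T_b) = 1.8·(32.2 − T_b)
T_b = (5.5·18.6 − 1.8·32.2) / (5.5 − 1.8) = 44.34 / 3.7 = 11.984 °C ≈ 12.0 °C.

12.0 °C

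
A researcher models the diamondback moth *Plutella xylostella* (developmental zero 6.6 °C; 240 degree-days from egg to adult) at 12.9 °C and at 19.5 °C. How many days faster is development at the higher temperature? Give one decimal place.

19.5 days

At 12.9 °C: 240 / (12.9 − 6.6) = 240 / 6.3 = 38.095 d.
At 19.5 °C: 240 / (19.5 − 6.6) = 240 / 12.9 = 18.605 d.
Difference = |38.095 − 18.605| = 19.491 ≈ 19.5 days.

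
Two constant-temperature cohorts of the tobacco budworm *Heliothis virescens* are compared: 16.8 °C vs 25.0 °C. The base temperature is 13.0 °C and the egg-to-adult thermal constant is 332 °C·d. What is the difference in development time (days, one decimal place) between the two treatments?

At 16.8 °C: 332 / (16.8 − 13.0) = 332 / 3.8 = 87.368 d.
At 25.0 °C: 332 / (25.0 − 13.0) = 332 / 12.0 = 27.667 d.
Difference = |87.368 − 27.667| = 59.702 ≈ 59.7 days.

59.7 days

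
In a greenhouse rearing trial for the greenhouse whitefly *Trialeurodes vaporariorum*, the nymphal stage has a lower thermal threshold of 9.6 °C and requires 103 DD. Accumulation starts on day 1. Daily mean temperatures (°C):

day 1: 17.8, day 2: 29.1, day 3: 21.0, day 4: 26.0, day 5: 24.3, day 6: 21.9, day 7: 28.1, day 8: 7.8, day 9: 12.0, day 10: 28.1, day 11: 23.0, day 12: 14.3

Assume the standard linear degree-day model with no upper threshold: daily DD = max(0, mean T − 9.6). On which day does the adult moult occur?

Daily DD above 9.6 °C: 8.2, 19.5, 11.4, 16.4, 14.7, 12.3, 18.5, 0.0, 2.4, 18.5, 13.4, 4.7.
Cumulative: 8.2, 27.7, 39.1, 55.5, 70.2, 82.5, 101.0, 101.0, 103.4, 121.9, 135.3, 140.0.
The total first reaches 103 DD on day 9.

day 9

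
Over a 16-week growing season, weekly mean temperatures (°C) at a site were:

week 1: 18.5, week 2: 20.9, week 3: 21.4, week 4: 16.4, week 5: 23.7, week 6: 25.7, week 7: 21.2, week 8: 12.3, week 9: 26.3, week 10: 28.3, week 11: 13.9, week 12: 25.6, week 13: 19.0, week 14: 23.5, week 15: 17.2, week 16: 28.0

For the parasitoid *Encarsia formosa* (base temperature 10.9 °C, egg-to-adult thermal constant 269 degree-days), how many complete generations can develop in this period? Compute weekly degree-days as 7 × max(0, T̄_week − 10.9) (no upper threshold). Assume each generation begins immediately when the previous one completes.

4 generations

Weekly DD (7 × max(0, T̄ − 10.9)): 53.2, 70.0, 73.5, 38.5, 89.6, 103.6, 72.1, 9.8, 107.8, 121.8, 21.0, 102.9, 56.7, 88.2, 44.1, 119.7.
Season total = 1172.5 DD.
Complete generations = ⌊1172.5 / 269⌋ = 4.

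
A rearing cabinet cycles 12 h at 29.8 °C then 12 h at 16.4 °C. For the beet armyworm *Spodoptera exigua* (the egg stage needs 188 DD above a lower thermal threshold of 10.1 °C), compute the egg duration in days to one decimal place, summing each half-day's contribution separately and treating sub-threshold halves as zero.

Day half: max(0, 29.8 − 10.1) × 0.5 = 19.7 × 0.5 = 9.85 DD.
Night half: max(0, 16.4 − 10.1) × 0.5 = 6.3 × 0.5 = 3.15 DD.
Per 24 h: 13.00 DD/day.
Duration = 188 / 13.00 = 14.462 ≈ 14.5 days.

14.5 days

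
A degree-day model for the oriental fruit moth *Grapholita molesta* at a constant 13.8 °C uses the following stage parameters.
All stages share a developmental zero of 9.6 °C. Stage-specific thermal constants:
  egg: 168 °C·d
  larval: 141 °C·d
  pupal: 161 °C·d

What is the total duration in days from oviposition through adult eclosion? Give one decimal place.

Daily accumulation at 13.8 °C = 13.8 − 9.6 = 4.2 DD/day.
Total K = 168 + 141 + 161 = 470 DD.
Total duration = 470 / 4.2 = 111.905 ≈ 111.9 days.

111.9 days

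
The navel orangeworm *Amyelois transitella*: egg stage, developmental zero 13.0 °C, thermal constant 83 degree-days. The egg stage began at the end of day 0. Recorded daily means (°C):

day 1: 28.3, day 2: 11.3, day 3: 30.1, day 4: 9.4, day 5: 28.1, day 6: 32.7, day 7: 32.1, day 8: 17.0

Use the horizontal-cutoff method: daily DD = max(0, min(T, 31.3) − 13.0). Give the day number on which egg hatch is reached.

day 7

Daily DD above 13.0 °C (capped at 18.3): 15.3, 0.0, 17.1, 0.0, 15.1, 18.3, 18.3, 4.0.
Cumulative: 15.3, 15.3, 32.4, 32.4, 47.5, 65.8, 84.1, 88.1.
The total first reaches 83 DD on day 7.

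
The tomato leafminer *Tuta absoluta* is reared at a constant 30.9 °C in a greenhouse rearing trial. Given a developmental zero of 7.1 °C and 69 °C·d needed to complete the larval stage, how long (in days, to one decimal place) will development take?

Daily accumulation = 30.9 − 7.1 = 23.8 DD/day.
Duration = 69 / 23.8 = 2.899 ≈ 2.9 days.

2.9 days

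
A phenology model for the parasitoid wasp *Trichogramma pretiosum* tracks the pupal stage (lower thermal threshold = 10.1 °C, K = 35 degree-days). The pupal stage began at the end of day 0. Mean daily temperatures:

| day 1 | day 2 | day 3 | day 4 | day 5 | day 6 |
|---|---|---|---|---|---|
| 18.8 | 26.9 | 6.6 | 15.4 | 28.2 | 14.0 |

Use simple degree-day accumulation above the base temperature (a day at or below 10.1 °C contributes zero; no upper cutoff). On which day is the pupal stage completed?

day 5

Daily DD above 10.1 °C: 8.7, 16.8, 0.0, 5.3, 18.1, 3.9.
Cumulative: 8.7, 25.5, 25.5, 30.8, 48.9, 52.8.
The total first reaches 35 DD on day 5.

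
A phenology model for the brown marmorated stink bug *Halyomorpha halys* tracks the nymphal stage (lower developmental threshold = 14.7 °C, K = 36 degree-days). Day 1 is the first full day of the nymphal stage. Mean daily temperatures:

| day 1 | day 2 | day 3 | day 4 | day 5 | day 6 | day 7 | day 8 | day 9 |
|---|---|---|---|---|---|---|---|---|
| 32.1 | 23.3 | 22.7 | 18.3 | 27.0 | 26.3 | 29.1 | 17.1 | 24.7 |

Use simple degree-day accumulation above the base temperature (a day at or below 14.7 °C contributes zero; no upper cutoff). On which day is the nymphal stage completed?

Daily DD above 14.7 °C: 17.4, 8.6, 8.0, 3.6, 12.3, 11.6, 14.4, 2.4, 10.0.
Cumulative: 17.4, 26.0, 34.0, 37.6, 49.9, 61.5, 75.9, 78.3, 88.3.
The total first reaches 36 DD on day 4.

day 4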